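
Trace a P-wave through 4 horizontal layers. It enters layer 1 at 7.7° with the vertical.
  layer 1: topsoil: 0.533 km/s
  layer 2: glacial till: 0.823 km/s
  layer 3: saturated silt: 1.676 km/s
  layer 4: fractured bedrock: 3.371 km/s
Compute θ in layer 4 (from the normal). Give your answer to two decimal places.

57.93°

Snell's law across each interface conserves sin θ / V, so sin θ_4 = V_4·sin θ₁/V₁.
sin θ_4 = 3.371 × sin 7.7° / 0.533 = 0.8474.
θ_4 = 57.93° from the vertical.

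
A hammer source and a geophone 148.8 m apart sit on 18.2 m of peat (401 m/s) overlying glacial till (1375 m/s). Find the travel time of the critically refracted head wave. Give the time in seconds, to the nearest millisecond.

0.195 s

t = x/V₂ + 2h·√(V₂²−V₁²)/(V₁V₂).
√(V₂²−V₁²) = √(1375²−401²) = 1315.2 m/s; delay term = 2·18.2·1315.2/(401·1375) = 0.08683 s.
t = 148.8/1375 + 0.08683 = 0.19505 s.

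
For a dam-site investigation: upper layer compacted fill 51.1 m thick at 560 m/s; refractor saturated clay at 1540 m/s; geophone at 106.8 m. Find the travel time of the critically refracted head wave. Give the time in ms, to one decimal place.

239.4 ms

t = x/V₂ + 2h·√(V₂²−V₁²)/(V₁V₂).
√(V₂²−V₁²) = √(1540²−560²) = 1434.6 m/s; delay term = 2·51.1·1434.6/(560·1540) = 0.17001 s.
t = 106.8/1540 + 0.17001 = 0.23936 s.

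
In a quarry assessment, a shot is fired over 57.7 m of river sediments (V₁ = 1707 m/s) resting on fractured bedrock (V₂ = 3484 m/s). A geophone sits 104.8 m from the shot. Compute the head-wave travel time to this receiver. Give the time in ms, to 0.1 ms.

89.0 ms

θ_c = arcsin(V₁/V₂) = arcsin(1707/3484) = 29.34°, cos θ_c = 0.8717.
Intercept time tᵢ = 2h cos θ_c / V₁ = 2·57.7·0.8717/1707 = 0.05893 s.
t = x/V₂ + tᵢ = 104.8/3484 + 0.05893 = 0.08901 s.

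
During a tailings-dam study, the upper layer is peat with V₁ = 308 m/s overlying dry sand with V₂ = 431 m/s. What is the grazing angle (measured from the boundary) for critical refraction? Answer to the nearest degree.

44°

Critical incidence: sin θ_c = V₁/V₂ = 308/431 = 0.7146.
θ_c = arcsin 0.7146 = 45.61°.
Measured from the interface: 90° − 45.61° = 44.39°.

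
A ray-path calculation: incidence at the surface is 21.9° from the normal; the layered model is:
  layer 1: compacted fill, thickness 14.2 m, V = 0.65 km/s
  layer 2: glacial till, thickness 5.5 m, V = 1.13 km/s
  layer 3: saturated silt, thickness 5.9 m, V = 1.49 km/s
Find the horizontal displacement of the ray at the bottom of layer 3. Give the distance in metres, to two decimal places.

20.12 m

Apply Snell's law at each interface; in layer i the horizontal offset is hᵢ·tan θᵢ.
Layer 1: θ = 21.90°; offset = 14.2·tan 21.90° = 5.7084 m.
Layer 2: sin θ = 1.13·sin 21.9°/0.65 = 0.6484, θ = 40.42°; offset = 5.5·tan 40.42° = 4.6847 m.
Layer 3: sin θ = 1.49·sin 21.9°/0.65 = 0.8550, θ = 58.76°; offset = 5.9·tan 58.76° = 9.7267 m.
Total horizontal offset = 20.1198 m.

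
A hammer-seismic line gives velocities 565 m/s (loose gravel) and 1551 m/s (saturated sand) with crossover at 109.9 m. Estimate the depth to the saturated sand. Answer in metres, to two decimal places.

37.51 m

h = (x_cross/2)·√((V₂−V₁)/(V₂+V₁)).
(V₂−V₁)/(V₂+V₁) = (1551−565)/(1551+565) = 0.4660; √ = 0.6826.
h = (109.9/2)·0.6826 = 37.51 m.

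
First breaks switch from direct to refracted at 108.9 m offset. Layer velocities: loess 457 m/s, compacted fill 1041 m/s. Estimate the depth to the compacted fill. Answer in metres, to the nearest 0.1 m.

x_cross = 2h·√((V₂+V₁)/(V₂−V₁)) → h = x_cross / (2·√((V₂+V₁)/(V₂−V₁))).
√((V₂+V₁)/(V₂−V₁)) = √((1041+457)/(1041−457)) = 1.6016.
h = 108.9 / (2·1.6016) = 34.00 m.

34.0 m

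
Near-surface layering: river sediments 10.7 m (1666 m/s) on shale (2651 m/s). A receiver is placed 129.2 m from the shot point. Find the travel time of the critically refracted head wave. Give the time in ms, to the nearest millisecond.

θ_c = arcsin(V₁/V₂) = arcsin(1666/2651) = 38.94°, cos θ_c = 0.7779.
Intercept time tᵢ = 2h cos θ_c / V₁ = 2·10.7·0.7779/1666 = 0.00999 s.
t = x/V₂ + tᵢ = 129.2/2651 + 0.00999 = 0.05873 s.

59 ms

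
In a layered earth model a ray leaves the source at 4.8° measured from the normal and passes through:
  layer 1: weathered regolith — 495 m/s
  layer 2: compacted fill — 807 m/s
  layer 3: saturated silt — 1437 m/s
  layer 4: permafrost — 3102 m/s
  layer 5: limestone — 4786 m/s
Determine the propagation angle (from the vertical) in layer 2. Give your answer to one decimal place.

Ray parameter p = sin 4.8° / 495 = 1.6905e-04 s/m.
sin θ_2 = p·V_2 = 1.6905e-04 × 807 = 0.1364.
θ_2 = 7.84° from the vertical.

7.8°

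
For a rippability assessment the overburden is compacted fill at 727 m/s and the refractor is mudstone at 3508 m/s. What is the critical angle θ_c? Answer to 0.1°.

12.0°

Critical incidence: sin θ_c = V₁/V₂ = 727/3508 = 0.2072.
θ_c = arcsin 0.2072 = 11.96°.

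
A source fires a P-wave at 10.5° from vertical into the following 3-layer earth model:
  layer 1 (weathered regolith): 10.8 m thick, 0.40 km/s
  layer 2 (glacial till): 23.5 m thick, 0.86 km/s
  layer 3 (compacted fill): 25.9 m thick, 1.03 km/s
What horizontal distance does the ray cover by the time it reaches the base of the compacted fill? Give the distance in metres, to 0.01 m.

25.77 m

Apply Snell's law at each interface; in layer i the horizontal offset is hᵢ·tan θᵢ.
Layer 1: θ = 10.50°; offset = 10.8·tan 10.50° = 2.0017 m.
Layer 2: sin θ = 0.86·sin 10.5°/0.40 = 0.3918, θ = 23.07°; offset = 23.5·tan 23.07° = 10.0076 m.
Layer 3: sin θ = 1.03·sin 10.5°/0.40 = 0.4693, θ = 27.99°; offset = 25.9·tan 27.99° = 13.7632 m.
Total horizontal offset = 25.7724 m.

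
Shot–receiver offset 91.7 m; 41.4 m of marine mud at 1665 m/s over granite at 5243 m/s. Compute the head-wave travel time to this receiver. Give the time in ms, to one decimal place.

64.6 ms

t = x/V₂ + 2h·√(V₂²−V₁²)/(V₁V₂).
√(V₂²−V₁²) = √(5243²−1665²) = 4971.6 m/s; delay term = 2·41.4·4971.6/(1665·5243) = 0.04716 s.
t = 91.7/5243 + 0.04716 = 0.06465 s.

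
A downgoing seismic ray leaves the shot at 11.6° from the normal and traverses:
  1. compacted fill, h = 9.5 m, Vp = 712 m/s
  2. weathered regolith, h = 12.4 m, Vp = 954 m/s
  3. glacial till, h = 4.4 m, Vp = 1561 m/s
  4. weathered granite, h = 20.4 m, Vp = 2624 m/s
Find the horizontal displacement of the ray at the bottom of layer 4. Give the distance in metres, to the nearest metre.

p = sin θ₁/V₁ = sin 11.6°/712 = 2.8241e-04 s/m is conserved through the stack.
Layer 1: θ = 11.60°; offset = 9.5·tan 11.60° = 1.950 m.
Layer 2: sin θ = p·954 = 0.2694 → θ = 15.63°; offset = 12.4·tan 15.63° = 3.469 m.
Layer 3: sin θ = p·1561 = 0.4408 → θ = 26.16°; offset = 4.4·tan 26.16° = 2.161 m.
Layer 4: sin θ = p·2624 = 0.7411 → θ = 47.82°; offset = 20.4·tan 47.82° = 22.515 m.
Σ offsets = 30.095 m.

30 m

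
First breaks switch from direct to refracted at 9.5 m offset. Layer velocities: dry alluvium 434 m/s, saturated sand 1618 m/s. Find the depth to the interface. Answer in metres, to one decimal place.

3.6 m

x_cross = 2h·√((V₂+V₁)/(V₂−V₁)) → h = x_cross / (2·√((V₂+V₁)/(V₂−V₁))).
√((V₂+V₁)/(V₂−V₁)) = √((1618+434)/(1618−434)) = 1.3165.
h = 9.5 / (2·1.3165) = 3.61 m.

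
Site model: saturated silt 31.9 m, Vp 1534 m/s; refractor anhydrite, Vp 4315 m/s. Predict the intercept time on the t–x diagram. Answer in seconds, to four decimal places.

0.0389 s

tᵢ = 2h·√(V₂²−V₁²)/(V₁V₂).
√(V₂²−V₁²) = √(4315²−1534²) = 4033.1 m/s.
tᵢ = 2·31.9·4033.1/(1534·4315) = 0.03887 s.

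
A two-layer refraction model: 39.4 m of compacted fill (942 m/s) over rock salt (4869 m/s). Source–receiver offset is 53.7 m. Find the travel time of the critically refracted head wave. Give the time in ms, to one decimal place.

93.1 ms

t = x/V₂ + 2h·√(V₂²−V₁²)/(V₁V₂).
√(V₂²−V₁²) = √(4869²−942²) = 4777.0 m/s; delay term = 2·39.4·4777.0/(942·4869) = 0.08207 s.
t = 53.7/4869 + 0.08207 = 0.09310 s.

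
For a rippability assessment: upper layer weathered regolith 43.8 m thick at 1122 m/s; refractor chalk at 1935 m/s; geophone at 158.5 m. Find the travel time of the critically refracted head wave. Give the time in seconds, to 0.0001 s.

θ_c = arcsin(V₁/V₂) = arcsin(1122/1935) = 35.44°, cos θ_c = 0.8147.
Intercept time tᵢ = 2h cos θ_c / V₁ = 2·43.8·0.8147/1122 = 0.06361 s.
t = x/V₂ + tᵢ = 158.5/1935 + 0.06361 = 0.14552 s.

0.1455 s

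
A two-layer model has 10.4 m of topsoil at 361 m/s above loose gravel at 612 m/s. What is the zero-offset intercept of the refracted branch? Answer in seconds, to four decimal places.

tᵢ = 2h·√(V₂²−V₁²)/(V₁V₂).
√(V₂²−V₁²) = √(612²−361²) = 494.2 m/s.
tᵢ = 2·10.4·494.2/(361·612) = 0.04653 s.

0.0465 s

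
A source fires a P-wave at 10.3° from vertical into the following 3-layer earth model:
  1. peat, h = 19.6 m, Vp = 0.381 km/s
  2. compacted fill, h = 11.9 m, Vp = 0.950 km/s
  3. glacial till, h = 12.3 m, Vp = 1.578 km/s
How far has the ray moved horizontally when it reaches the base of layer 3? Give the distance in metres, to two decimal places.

Apply Snell's law at each interface; in layer i the horizontal offset is hᵢ·tan θᵢ.
Layer 1: θ = 10.30°; offset = 19.6·tan 10.30° = 3.5619 m.
Layer 2: sin θ = 0.950·sin 10.3°/0.381 = 0.4458, θ = 26.48°; offset = 11.9·tan 26.48° = 5.9271 m.
Layer 3: sin θ = 1.578·sin 10.3°/0.381 = 0.7406, θ = 47.78°; offset = 12.3·tan 47.78° = 13.5547 m.
Σ offsets = 23.0437 m.

23.04 m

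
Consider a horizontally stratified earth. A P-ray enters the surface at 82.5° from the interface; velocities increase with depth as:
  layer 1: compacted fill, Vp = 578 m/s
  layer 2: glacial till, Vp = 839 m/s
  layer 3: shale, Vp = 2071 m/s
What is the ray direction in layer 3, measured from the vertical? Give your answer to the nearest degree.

From the normal: θ₁ = 90° − 82.5° = 7.5°.
Ray parameter p = sin 7.5° / 578 = 2.2582e-04 s/m.
sin θ_3 = p·V_3 = 2.2582e-04 × 2071 = 0.4677.
θ_3 = 27.88° from the vertical.

28°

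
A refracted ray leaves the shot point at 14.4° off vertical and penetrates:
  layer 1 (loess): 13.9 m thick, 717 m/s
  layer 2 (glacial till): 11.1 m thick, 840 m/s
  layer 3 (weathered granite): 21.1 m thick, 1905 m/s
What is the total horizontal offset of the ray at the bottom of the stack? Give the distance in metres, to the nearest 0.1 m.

Apply Snell's law at each interface; in layer i the horizontal offset is hᵢ·tan θᵢ.
Layer 1: θ = 14.40°; offset = 13.9·tan 14.40° = 3.569 m.
Layer 2: sin θ = 840·sin 14.4°/717 = 0.2914, θ = 16.94°; offset = 11.1·tan 16.94° = 3.381 m.
Layer 3: sin θ = 1905·sin 14.4°/717 = 0.6607, θ = 41.36°; offset = 21.1·tan 41.36° = 18.574 m.
Summing the layer offsets gives 25.523 m.

25.5 m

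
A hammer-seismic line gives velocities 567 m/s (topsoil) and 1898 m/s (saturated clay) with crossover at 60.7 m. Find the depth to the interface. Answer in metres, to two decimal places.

22.30 m

x_cross = 2h·√((V₂+V₁)/(V₂−V₁)) → h = x_cross / (2·√((V₂+V₁)/(V₂−V₁))).
√((V₂+V₁)/(V₂−V₁)) = √((1898+567)/(1898−567)) = 1.3609.
h = 60.7 / (2·1.3609) = 22.30 m.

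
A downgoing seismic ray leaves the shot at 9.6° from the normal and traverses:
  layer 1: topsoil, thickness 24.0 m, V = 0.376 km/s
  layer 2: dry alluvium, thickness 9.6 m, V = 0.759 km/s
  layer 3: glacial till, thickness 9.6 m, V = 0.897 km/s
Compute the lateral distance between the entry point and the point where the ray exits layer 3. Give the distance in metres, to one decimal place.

11.7 m

Ray parameter p = sin 9.6° / 0.376 km/s = 4.4353e-01 s/km.
Layer 1: θ = 9.60°; offset = 24.0·tan 9.60° = 4.059 m.
Layer 2: sin θ = p·0.759 = 0.3366 → θ = 19.67°; offset = 9.6·tan 19.67° = 3.432 m.
Layer 3: sin θ = p·0.897 = 0.3978 → θ = 23.44°; offset = 9.6·tan 23.44° = 4.163 m.
Σ offsets = 11.654 m.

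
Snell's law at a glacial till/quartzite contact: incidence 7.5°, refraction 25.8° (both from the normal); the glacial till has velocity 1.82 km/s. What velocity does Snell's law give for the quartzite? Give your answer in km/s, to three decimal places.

Snell's law: sin 7.5°/V₁ = sin 25.8°/V₂.
V₂ = V₁·sin 25.8°/sin 7.5° = 1.82 × 3.3344 = 6.069 km/s.

6.069 km/s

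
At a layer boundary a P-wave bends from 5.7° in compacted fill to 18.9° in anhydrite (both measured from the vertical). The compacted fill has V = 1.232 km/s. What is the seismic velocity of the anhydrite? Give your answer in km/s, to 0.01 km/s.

4.02 km/s

sin 5.7° = 0.0993; sin 18.9° = 0.3239.
V₂ = V₁·(sin θ₂/sin θ₁) = 1.232·(0.3239/0.0993) = 4.02 km/s.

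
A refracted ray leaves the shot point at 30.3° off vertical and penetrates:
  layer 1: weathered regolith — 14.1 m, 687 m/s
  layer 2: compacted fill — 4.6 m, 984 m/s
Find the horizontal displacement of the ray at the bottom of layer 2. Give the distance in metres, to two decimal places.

Apply Snell's law at each interface; in layer i the horizontal offset is hᵢ·tan θᵢ.
Layer 1: θ = 30.30°; offset = 14.1·tan 30.30° = 8.2394 m.
Layer 2: sin θ = 984·sin 30.3°/687 = 0.7226, θ = 46.27°; offset = 4.6·tan 46.27° = 4.8091 m.
Summing the layer offsets gives 13.0485 m.

13.05 m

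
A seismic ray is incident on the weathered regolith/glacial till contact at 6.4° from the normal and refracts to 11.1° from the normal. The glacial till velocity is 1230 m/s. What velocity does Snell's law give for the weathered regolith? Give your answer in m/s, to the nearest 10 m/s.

710 m/s

sin 6.4° = 0.1115; sin 11.1° = 0.1925.
V₁ = V₂·(sin θ₁/sin θ₂) = 1230·(0.1115/0.1925) = 712.16 m/s.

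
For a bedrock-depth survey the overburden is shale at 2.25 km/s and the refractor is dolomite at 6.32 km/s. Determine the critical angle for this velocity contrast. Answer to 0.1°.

At critical incidence the refracted ray runs along the interface (θ₂ = 90°), so sin θ_c = V₁/V₂.
θ_c = arcsin(2.25/6.32) = arcsin 0.3560 = 20.86°.

20.9°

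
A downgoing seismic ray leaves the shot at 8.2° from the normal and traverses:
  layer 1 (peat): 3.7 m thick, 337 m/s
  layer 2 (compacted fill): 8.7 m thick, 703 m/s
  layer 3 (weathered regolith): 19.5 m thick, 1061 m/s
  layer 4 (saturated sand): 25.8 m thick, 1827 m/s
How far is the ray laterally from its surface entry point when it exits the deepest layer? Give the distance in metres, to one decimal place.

44.5 m

Ray parameter p = sin 8.2° / 337 m/s = 4.2323e-04 s/m.
Layer 1: θ = 8.20°; offset = 3.7·tan 8.20° = 0.533 m.
Layer 2: sin θ = p·703 = 0.2975 → θ = 17.31°; offset = 8.7·tan 17.31° = 2.711 m.
Layer 3: sin θ = p·1061 = 0.4490 → θ = 26.68°; offset = 19.5·tan 26.68° = 9.800 m.
Layer 4: sin θ = p·1827 = 0.7732 → θ = 50.65°; offset = 25.8·tan 50.65° = 31.461 m.
Total horizontal offset = 44.506 m.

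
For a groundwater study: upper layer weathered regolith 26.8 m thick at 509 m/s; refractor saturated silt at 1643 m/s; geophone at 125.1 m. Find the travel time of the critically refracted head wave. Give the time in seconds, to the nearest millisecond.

0.176 s

θ_c = arcsin(V₁/V₂) = arcsin(509/1643) = 18.05°, cos θ_c = 0.9508.
Intercept time tᵢ = 2h cos θ_c / V₁ = 2·26.8·0.9508/509 = 0.10012 s.
t = x/V₂ + tᵢ = 125.1/1643 + 0.10012 = 0.17626 s.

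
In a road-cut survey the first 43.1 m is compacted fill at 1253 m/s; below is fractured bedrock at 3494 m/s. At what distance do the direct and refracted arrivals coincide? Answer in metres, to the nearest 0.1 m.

x_cross = 2h·√((V₂+V₁)/(V₂−V₁)).
(V₂+V₁)/(V₂−V₁) = (3494+1253)/(3494−1253) = 2.1183; √ = 1.4554.
x_cross = 2·43.1·1.4554 = 125.46 m.

125.5 m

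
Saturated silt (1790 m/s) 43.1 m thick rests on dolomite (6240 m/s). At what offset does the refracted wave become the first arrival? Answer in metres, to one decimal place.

x_cross = 2h·√((V₂+V₁)/(V₂−V₁)).
(V₂+V₁)/(V₂−V₁) = (6240+1790)/(6240−1790) = 1.8045; √ = 1.3433.
x_cross = 2·43.1·1.3433 = 115.79 m.

115.8 m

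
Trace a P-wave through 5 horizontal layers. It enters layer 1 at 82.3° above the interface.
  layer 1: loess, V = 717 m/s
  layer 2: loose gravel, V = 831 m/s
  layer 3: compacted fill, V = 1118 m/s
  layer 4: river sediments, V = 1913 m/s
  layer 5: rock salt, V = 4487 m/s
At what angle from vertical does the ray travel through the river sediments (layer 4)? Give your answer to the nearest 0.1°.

From the normal: θ₁ = 90° − 82.3° = 7.7°.
Ray parameter p = sin 7.7° / 717 = 1.8687e-04 s/m.
sin θ_4 = p·V_4 = 1.8687e-04 × 1913 = 0.3575.
θ_4 = arcsin 0.3575 = 20.95°.

20.9°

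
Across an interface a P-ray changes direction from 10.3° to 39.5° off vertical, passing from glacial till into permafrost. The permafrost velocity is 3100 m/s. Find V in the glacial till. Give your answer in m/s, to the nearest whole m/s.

871 m/s

sin 10.3° = 0.1788; sin 39.5° = 0.6361.
V₁ = V₂·(sin θ₁/sin θ₂) = 3100·(0.1788/0.6361) = 871.41 m/s.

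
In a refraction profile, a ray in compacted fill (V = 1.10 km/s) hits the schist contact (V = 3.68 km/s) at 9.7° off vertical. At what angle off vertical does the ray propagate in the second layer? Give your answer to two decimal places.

sin θ₁/V₁ = sin θ₂/V₂ ⇒ sin θ₂ = 3.68·sin 9.7°/1.10 = 3.68·0.1685/1.10 = 0.5637.
θ₂ = sin⁻¹(0.5637) = 34.31° (from vertical).

34.31°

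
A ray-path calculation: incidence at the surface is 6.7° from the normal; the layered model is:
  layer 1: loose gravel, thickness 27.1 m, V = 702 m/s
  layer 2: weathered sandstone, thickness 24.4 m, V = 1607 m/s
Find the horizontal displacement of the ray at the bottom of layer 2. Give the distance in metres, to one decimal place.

p = sin θ₁/V₁ = sin 6.7°/702 = 1.6620e-04 s/m is conserved through the stack.
Layer 1: θ = 6.70°; offset = 27.1·tan 6.70° = 3.184 m.
Layer 2: sin θ = p·1607 = 0.2671 → θ = 15.49°; offset = 24.4·tan 15.49° = 6.762 m.
Summing the layer offsets gives 9.946 m.

9.9 m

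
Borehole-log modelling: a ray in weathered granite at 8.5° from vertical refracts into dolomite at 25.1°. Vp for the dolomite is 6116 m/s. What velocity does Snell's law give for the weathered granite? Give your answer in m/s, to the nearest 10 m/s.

sin 8.5° = 0.1478; sin 25.1° = 0.4242.
V₁ = V₂·(sin θ₁/sin θ₂) = 6116·(0.1478/0.4242) = 2131.08 m/s.

2130 m/s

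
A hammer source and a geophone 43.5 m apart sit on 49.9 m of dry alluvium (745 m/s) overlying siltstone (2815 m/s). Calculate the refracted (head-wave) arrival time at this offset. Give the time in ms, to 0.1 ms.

144.6 ms

θ_c = arcsin(V₁/V₂) = arcsin(745/2815) = 15.35°, cos θ_c = 0.9643.
Intercept time tᵢ = 2h cos θ_c / V₁ = 2·49.9·0.9643/745 = 0.12918 s.
t = x/V₂ + tᵢ = 43.5/2815 + 0.12918 = 0.14464 s.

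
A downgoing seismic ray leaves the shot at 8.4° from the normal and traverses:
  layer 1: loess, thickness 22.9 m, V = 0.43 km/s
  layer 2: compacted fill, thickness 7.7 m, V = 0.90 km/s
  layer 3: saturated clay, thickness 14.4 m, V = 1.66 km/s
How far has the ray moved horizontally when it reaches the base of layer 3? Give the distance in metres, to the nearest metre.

16 m

Apply Snell's law at each interface; in layer i the horizontal offset is hᵢ·tan θᵢ.
Layer 1: θ = 8.40°; offset = 22.9·tan 8.40° = 3.382 m.
Layer 2: sin θ = 0.90·sin 8.4°/0.43 = 0.3058, θ = 17.80°; offset = 7.7·tan 17.80° = 2.473 m.
Layer 3: sin θ = 1.66·sin 8.4°/0.43 = 0.5639, θ = 34.33°; offset = 14.4·tan 34.33° = 9.834 m.
Σ offsets = 15.688 m.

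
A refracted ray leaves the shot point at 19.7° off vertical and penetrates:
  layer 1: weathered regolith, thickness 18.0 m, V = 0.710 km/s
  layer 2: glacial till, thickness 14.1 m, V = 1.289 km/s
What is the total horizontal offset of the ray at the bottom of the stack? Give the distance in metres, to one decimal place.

17.4 m

Ray parameter p = sin 19.7° / 0.710 km/s = 4.7478e-01 s/km.
Layer 1: θ = 19.70°; offset = 18.0·tan 19.70° = 6.445 m.
Layer 2: sin θ = p·1.289 = 0.6120 → θ = 37.73°; offset = 14.1·tan 37.73° = 10.911 m.
Summing the layer offsets gives 17.356 m.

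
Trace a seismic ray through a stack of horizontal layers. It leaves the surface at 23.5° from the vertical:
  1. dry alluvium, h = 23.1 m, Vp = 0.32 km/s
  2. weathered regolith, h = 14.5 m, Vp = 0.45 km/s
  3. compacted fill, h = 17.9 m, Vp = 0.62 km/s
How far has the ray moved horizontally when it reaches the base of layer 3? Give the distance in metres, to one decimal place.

Ray parameter p = sin 23.5° / 0.32 km/s = 1.2461e+00 s/km.
Layer 1: θ = 23.50°; offset = 23.1·tan 23.50° = 10.044 m.
Layer 2: sin θ = p·0.45 = 0.5607 → θ = 34.11°; offset = 14.5·tan 34.11° = 9.820 m.
Layer 3: sin θ = p·0.62 = 0.7726 → θ = 50.59°; offset = 17.9·tan 50.59° = 21.781 m.
Σ offsets = 41.645 m.

41.6 m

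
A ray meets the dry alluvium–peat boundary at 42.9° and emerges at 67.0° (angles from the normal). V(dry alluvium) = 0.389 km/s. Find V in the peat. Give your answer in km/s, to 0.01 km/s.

Snell's law: sin 42.9°/V₁ = sin 67.0°/V₂.
V₂ = V₁·sin 67.0°/sin 42.9° = 0.389 × 1.3523 = 0.53 km/s.

0.53 km/s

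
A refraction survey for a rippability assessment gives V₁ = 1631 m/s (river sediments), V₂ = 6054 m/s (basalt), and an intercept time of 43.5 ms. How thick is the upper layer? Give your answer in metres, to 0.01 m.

36.84 m

θ_c = arcsin(1631/6054) = 15.63°; cos θ_c = 0.9630.
tᵢ = 2h cos θ_c/V₁ ⇒ h = tᵢ·V₁/(2 cos θ_c) = 0.0435·1631/(2·0.9630) = 36.84 m.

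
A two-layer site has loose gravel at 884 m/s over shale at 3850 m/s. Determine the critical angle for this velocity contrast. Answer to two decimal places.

At critical incidence the refracted ray runs along the interface (θ₂ = 90°), so sin θ_c = V₁/V₂.
θ_c = arcsin(884/3850) = arcsin 0.2296 = 13.27°.

13.27°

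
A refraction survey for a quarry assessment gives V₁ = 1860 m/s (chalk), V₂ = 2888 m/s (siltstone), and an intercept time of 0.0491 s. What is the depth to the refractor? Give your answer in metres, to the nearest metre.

h = tᵢ·V₁·V₂ / (2·√(V₂²−V₁²)).
√(V₂²−V₁²) = √(2888² − 1860²) = 2209.3 m/s.
h = 0.0491 s × 1860 × 2888 / (2 × 2209.3) = 59.69 m.

60 m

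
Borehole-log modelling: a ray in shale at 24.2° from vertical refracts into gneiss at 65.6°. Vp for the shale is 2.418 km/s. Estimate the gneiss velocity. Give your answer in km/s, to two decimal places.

5.37 km/s

sin 24.2° = 0.4099; sin 65.6° = 0.9107.
V₂ = V₁·(sin θ₂/sin θ₁) = 2.418·(0.9107/0.4099) = 5.37 km/s.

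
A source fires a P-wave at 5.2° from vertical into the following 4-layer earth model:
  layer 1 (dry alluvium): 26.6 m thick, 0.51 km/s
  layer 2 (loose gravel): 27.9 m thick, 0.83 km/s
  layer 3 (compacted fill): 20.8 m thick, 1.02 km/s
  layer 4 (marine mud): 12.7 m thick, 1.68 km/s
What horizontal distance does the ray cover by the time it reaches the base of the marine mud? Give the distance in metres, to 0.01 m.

14.39 m

p = sin θ₁/V₁ = sin 5.2°/0.51 = 1.7771e-01 s/km is conserved through the stack.
Layer 1: θ = 5.20°; offset = 26.6·tan 5.20° = 2.4208 m.
Layer 2: sin θ = p·0.83 = 0.1475 → θ = 8.48°; offset = 27.9·tan 8.48° = 4.1608 m.
Layer 3: sin θ = p·1.02 = 0.1813 → θ = 10.44°; offset = 20.8·tan 10.44° = 3.8338 m.
Layer 4: sin θ = p·1.68 = 0.2986 → θ = 17.37°; offset = 12.7·tan 17.37° = 3.9728 m.
Σ offsets = 14.3882 m.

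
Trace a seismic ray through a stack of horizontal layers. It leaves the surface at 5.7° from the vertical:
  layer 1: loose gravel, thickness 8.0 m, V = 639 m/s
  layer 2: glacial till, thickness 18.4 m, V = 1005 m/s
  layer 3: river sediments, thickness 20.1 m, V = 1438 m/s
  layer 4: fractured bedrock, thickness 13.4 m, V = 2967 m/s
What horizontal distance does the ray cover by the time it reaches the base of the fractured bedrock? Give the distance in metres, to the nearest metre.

Apply Snell's law at each interface; in layer i the horizontal offset is hᵢ·tan θᵢ.
Layer 1: θ = 5.70°; offset = 8.0·tan 5.70° = 0.799 m.
Layer 2: sin θ = 1005·sin 5.7°/639 = 0.1562, θ = 8.99°; offset = 18.4·tan 8.99° = 2.910 m.
Layer 3: sin θ = 1438·sin 5.7°/639 = 0.2235, θ = 12.92°; offset = 20.1·tan 12.92° = 4.609 m.
Layer 4: sin θ = 2967·sin 5.7°/639 = 0.4612, θ = 27.46°; offset = 13.4·tan 27.46° = 6.964 m.
Total horizontal offset = 15.282 m.

15 m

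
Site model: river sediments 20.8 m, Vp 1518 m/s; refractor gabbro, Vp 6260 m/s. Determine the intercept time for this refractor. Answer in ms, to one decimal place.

θ_c = arcsin(V₁/V₂) = arcsin(1518/6260) = 14.03°; cos θ_c = 0.9702.
tᵢ = 2h·cos θ_c / V₁ = 2·20.8·0.9702 / 1518 = 0.02659 s.

26.6 ms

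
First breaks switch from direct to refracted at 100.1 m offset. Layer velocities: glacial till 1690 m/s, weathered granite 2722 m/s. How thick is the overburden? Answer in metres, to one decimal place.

24.2 m

x_cross = 2h·√((V₂+V₁)/(V₂−V₁)) → h = x_cross / (2·√((V₂+V₁)/(V₂−V₁))).
√((V₂+V₁)/(V₂−V₁)) = √((2722+1690)/(2722−1690)) = 2.0677.
h = 100.1 / (2·2.0677) = 24.21 m.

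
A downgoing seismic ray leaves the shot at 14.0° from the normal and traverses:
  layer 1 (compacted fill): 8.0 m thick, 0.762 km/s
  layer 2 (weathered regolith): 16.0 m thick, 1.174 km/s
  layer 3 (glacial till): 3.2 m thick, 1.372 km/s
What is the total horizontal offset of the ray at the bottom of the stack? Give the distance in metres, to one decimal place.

10.0 m

p = sin θ₁/V₁ = sin 14.0°/0.762 = 3.1748e-01 s/km is conserved through the stack.
Layer 1: θ = 14.00°; offset = 8.0·tan 14.00° = 1.995 m.
Layer 2: sin θ = p·1.174 = 0.3727 → θ = 21.88°; offset = 16.0·tan 21.88° = 6.427 m.
Layer 3: sin θ = p·1.372 = 0.4356 → θ = 25.82°; offset = 3.2·tan 25.82° = 1.548 m.
Total horizontal offset = 9.970 m.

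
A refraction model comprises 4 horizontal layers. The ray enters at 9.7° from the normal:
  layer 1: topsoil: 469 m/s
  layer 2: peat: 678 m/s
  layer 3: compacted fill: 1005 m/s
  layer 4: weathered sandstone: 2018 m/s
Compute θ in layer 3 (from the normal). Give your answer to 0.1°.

Snell's law across each interface conserves sin θ / V, so sin θ_3 = V_3·sin θ₁/V₁.
sin θ_3 = 1005 × sin 9.7° / 469 = 0.3610.
θ_3 = arcsin 0.3610 = 21.16°.

21.2°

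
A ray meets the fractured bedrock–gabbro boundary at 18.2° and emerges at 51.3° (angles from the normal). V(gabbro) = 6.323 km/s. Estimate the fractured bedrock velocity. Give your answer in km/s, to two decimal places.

sin 18.2° = 0.3123; sin 51.3° = 0.7804.
V₁ = V₂·(sin θ₁/sin θ₂) = 6.323·(0.3123/0.7804) = 2.53 km/s.

2.53 km/s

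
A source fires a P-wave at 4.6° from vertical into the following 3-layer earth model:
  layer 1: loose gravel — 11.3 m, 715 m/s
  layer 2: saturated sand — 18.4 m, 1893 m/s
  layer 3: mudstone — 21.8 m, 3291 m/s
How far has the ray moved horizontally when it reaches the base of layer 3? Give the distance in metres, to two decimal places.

Apply Snell's law at each interface; in layer i the horizontal offset is hᵢ·tan θᵢ.
Layer 1: θ = 4.60°; offset = 11.3·tan 4.60° = 0.9092 m.
Layer 2: sin θ = 1893·sin 4.6°/715 = 0.2123, θ = 12.26°; offset = 18.4·tan 12.26° = 3.9981 m.
Layer 3: sin θ = 3291·sin 4.6°/715 = 0.3691, θ = 21.66°; offset = 21.8·tan 21.66° = 8.6588 m.
Summing the layer offsets gives 13.5660 m.

13.57 m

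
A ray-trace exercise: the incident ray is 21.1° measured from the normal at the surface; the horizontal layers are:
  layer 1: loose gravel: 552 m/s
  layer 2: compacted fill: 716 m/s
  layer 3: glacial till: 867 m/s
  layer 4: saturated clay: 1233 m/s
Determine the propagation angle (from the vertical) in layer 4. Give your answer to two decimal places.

Ray parameter p = sin 21.1° / 552 = 6.5217e-04 s/m.
sin θ_4 = p·V_4 = 6.5217e-04 × 1233 = 0.8041.
θ_4 = arcsin 0.8041 = 53.53°.

53.53°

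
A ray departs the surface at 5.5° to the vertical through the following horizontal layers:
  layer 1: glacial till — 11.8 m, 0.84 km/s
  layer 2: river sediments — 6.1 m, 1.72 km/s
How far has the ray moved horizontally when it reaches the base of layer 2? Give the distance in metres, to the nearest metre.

2 m

Apply Snell's law at each interface; in layer i the horizontal offset is hᵢ·tan θᵢ.
Layer 1: θ = 5.50°; offset = 11.8·tan 5.50° = 1.136 m.
Layer 2: sin θ = 1.72·sin 5.5°/0.84 = 0.1963, θ = 11.32°; offset = 6.1·tan 11.32° = 1.221 m.
Summing the layer offsets gives 2.357 m.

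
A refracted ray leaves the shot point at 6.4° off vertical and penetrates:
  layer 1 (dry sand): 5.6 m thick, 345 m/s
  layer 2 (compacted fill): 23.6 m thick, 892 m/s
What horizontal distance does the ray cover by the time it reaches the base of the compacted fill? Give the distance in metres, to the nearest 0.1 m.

Apply Snell's law at each interface; in layer i the horizontal offset is hᵢ·tan θᵢ.
Layer 1: θ = 6.40°; offset = 5.6·tan 6.40° = 0.628 m.
Layer 2: sin θ = 892·sin 6.4°/345 = 0.2882, θ = 16.75°; offset = 23.6·tan 16.75° = 7.103 m.
Total horizontal offset = 7.731 m.

7.7 m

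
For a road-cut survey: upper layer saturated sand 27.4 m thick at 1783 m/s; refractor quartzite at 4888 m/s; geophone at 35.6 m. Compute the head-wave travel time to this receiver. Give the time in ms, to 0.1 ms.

θ_c = arcsin(V₁/V₂) = arcsin(1783/4888) = 21.39°, cos θ_c = 0.9311.
Intercept time tᵢ = 2h cos θ_c / V₁ = 2·27.4·0.9311/1783 = 0.02862 s.
t = x/V₂ + tᵢ = 35.6/4888 + 0.02862 = 0.03590 s.

35.9 ms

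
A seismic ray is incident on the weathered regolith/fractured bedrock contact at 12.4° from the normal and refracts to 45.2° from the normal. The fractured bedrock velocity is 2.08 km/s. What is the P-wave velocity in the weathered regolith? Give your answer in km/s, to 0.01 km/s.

Snell's law: sin 12.4°/V₁ = sin 45.2°/V₂.
V₁ = V₂·sin 12.4°/sin 45.2° = 2.08 × 0.3026 = 0.63 km/s.

0.63 km/s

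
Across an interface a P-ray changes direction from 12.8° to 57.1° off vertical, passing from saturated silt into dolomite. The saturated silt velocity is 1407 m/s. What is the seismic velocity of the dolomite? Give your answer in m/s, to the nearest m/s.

5332 m/s

Snell's law: sin 12.8°/V₁ = sin 57.1°/V₂.
V₂ = V₁·sin 57.1°/sin 12.8° = 1407 × 3.7898 = 5332.22 m/s.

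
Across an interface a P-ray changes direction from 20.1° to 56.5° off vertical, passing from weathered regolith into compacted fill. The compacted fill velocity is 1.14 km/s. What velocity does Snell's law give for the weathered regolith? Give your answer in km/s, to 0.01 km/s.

sin 20.1° = 0.3437; sin 56.5° = 0.8339.
V₁ = V₂·(sin θ₁/sin θ₂) = 1.14·(0.3437/0.8339) = 0.47 km/s.

0.47 km/s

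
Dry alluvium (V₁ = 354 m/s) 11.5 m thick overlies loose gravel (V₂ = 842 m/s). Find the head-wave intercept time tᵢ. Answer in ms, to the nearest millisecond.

59 ms

θ_c = arcsin(V₁/V₂) = arcsin(354/842) = 24.86°; cos θ_c = 0.9073.
tᵢ = 2h·cos θ_c / V₁ = 2·11.5·0.9073 / 354 = 0.05895 s.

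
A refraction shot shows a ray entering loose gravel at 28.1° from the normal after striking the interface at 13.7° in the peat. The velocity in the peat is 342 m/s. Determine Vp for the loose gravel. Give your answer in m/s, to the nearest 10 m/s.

680 m/s

Snell's law: sin 13.7°/V₁ = sin 28.1°/V₂.
V₂ = V₁·sin 28.1°/sin 13.7° = 342 × 1.9888 = 680.15 m/s.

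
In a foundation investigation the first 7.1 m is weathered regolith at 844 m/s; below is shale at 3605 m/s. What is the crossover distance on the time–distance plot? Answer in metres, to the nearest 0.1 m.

18.0 m

θ_c = arcsin(844/3605) = 13.54°, so cos θ_c = 0.9722 and tᵢ = 2h cos θ_c/V₁ = 0.0164 s.
At crossover x/V₁ = x/V₂ + tᵢ ⇒ x = tᵢ/(1/V₁ − 1/V₂) = 0.01636/(1.1848e-03 − 2.7739e-04) = 18.03 m.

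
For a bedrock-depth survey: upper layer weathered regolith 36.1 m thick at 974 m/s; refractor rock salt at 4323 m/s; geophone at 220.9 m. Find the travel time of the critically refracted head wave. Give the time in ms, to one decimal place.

123.3 ms

t = x/V₂ + 2h·√(V₂²−V₁²)/(V₁V₂).
√(V₂²−V₁²) = √(4323²−974²) = 4211.8 m/s; delay term = 2·36.1·4211.8/(974·4323) = 0.07222 s.
t = 220.9/4323 + 0.07222 = 0.12332 s.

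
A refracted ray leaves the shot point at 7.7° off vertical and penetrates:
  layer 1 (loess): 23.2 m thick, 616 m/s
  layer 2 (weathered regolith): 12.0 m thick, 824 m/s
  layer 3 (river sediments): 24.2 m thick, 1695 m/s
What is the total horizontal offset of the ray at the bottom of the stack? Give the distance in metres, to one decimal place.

Apply Snell's law at each interface; in layer i the horizontal offset is hᵢ·tan θᵢ.
Layer 1: θ = 7.70°; offset = 23.2·tan 7.70° = 3.137 m.
Layer 2: sin θ = 824·sin 7.7°/616 = 0.1792, θ = 10.32°; offset = 12.0·tan 10.32° = 2.186 m.
Layer 3: sin θ = 1695·sin 7.7°/616 = 0.3687, θ = 21.63°; offset = 24.2·tan 21.63° = 9.598 m.
Total horizontal offset = 14.921 m.

14.9 m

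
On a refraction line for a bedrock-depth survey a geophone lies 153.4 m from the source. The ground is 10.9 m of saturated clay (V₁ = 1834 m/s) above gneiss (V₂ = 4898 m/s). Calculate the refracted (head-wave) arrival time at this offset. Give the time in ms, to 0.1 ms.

42.3 ms

t = x/V₂ + 2h·√(V₂²−V₁²)/(V₁V₂).
√(V₂²−V₁²) = √(4898²−1834²) = 4541.7 m/s; delay term = 2·10.9·4541.7/(1834·4898) = 0.01102 s.
t = 153.4/4898 + 0.01102 = 0.04234 s.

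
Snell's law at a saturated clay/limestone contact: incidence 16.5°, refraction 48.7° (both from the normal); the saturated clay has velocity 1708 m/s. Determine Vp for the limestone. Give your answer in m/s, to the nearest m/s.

Snell's law: sin 16.5°/V₁ = sin 48.7°/V₂.
V₂ = V₁·sin 48.7°/sin 16.5° = 1708 × 2.6452 = 4517.92 m/s.

4518 m/s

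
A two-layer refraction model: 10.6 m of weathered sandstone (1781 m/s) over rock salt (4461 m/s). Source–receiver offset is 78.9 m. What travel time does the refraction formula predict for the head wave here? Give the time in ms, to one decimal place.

28.6 ms

t = x/V₂ + 2h·√(V₂²−V₁²)/(V₁V₂).
√(V₂²−V₁²) = √(4461²−1781²) = 4090.1 m/s; delay term = 2·10.6·4090.1/(1781·4461) = 0.01091 s.
t = 78.9/4461 + 0.01091 = 0.02860 s.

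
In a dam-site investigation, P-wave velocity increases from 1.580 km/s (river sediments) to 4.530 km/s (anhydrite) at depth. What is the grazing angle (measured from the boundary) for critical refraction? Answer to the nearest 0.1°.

At critical incidence the refracted ray runs along the interface (θ₂ = 90°), so sin θ_c = V₁/V₂.
θ_c = arcsin(1.580/4.530) = arcsin 0.3488 = 20.41°.
Measured from the interface: 90° − 20.41° = 69.59°.

69.6°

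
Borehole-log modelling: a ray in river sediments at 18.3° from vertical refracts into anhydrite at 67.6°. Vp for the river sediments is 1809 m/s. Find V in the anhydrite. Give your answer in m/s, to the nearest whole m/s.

5327 m/s

Snell's law: sin 18.3°/V₁ = sin 67.6°/V₂.
V₂ = V₁·sin 67.6°/sin 18.3° = 1809 × 2.9445 = 5326.57 m/s.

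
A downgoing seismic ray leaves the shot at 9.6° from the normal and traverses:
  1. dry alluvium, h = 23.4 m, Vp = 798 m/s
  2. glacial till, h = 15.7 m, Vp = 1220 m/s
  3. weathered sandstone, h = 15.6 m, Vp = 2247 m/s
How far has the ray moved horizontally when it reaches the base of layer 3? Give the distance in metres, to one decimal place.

16.4 m

Apply Snell's law at each interface; in layer i the horizontal offset is hᵢ·tan θᵢ.
Layer 1: θ = 9.60°; offset = 23.4·tan 9.60° = 3.958 m.
Layer 2: sin θ = 1220·sin 9.6°/798 = 0.2550, θ = 14.77°; offset = 15.7·tan 14.77° = 4.140 m.
Layer 3: sin θ = 2247·sin 9.6°/798 = 0.4696, θ = 28.01°; offset = 15.6·tan 28.01° = 8.297 m.
Σ offsets = 16.395 m.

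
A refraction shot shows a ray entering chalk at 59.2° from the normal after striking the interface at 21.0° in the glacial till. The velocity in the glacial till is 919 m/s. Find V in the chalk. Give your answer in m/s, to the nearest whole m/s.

Snell's law: sin 21.0°/V₁ = sin 59.2°/V₂.
V₂ = V₁·sin 59.2°/sin 21.0° = 919 × 2.3969 = 2202.72 m/s.

2203 m/s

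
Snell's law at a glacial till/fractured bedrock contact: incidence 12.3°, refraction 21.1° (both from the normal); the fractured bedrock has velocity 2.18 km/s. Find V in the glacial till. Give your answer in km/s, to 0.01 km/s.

Snell's law: sin 12.3°/V₁ = sin 21.1°/V₂.
V₁ = V₂·sin 12.3°/sin 21.1° = 2.18 × 0.5918 = 1.29 km/s.

1.29 km/s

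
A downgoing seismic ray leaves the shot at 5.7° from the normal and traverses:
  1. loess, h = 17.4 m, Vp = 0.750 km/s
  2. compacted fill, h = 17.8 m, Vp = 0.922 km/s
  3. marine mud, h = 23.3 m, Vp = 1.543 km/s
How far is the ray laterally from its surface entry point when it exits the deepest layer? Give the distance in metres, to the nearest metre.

9 m

p = sin θ₁/V₁ = sin 5.7°/0.750 = 1.3243e-01 s/km is conserved through the stack.
Layer 1: θ = 5.70°; offset = 17.4·tan 5.70° = 1.737 m.
Layer 2: sin θ = p·0.922 = 0.1221 → θ = 7.01°; offset = 17.8·tan 7.01° = 2.190 m.
Layer 3: sin θ = p·1.543 = 0.2043 → θ = 11.79°; offset = 23.3·tan 11.79° = 4.864 m.
Summing the layer offsets gives 8.790 m.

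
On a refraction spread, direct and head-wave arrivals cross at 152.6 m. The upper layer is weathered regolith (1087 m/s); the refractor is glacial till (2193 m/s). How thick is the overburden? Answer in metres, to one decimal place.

h = (x_cross/2)·√((V₂−V₁)/(V₂+V₁)).
(V₂−V₁)/(V₂+V₁) = (2193−1087)/(2193+1087) = 0.3372; √ = 0.5807.
h = (152.6/2)·0.5807 = 44.31 m.

44.3 m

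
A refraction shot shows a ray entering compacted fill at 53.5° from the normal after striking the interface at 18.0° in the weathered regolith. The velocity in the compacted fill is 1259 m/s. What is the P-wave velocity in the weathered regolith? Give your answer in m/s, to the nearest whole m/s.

sin 18.0° = 0.3090; sin 53.5° = 0.8039.
V₁ = V₂·(sin θ₁/sin θ₂) = 1259·(0.3090/0.8039) = 483.98 m/s.

484 m/s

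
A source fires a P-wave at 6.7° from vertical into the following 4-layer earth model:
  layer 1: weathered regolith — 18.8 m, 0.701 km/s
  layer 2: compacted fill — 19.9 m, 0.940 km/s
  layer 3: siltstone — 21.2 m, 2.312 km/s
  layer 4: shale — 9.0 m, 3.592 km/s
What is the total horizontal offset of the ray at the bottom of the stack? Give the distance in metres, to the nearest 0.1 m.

20.9 m

Ray parameter p = sin 6.7° / 0.701 km/s = 1.6643e-01 s/km.
Layer 1: θ = 6.70°; offset = 18.8·tan 6.70° = 2.208 m.
Layer 2: sin θ = p·0.940 = 0.1564 → θ = 9.00°; offset = 19.9·tan 9.00° = 3.152 m.
Layer 3: sin θ = p·2.312 = 0.3848 → θ = 22.63°; offset = 21.2·tan 22.63° = 8.838 m.
Layer 4: sin θ = p·3.592 = 0.5978 → θ = 36.71°; offset = 9.0·tan 36.71° = 6.712 m.
Σ offsets = 20.911 m.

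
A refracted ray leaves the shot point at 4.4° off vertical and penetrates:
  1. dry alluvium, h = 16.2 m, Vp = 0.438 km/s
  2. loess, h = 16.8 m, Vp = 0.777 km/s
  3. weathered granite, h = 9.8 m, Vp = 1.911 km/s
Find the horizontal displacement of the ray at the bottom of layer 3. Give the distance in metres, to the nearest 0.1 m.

7.0 m

Apply Snell's law at each interface; in layer i the horizontal offset is hᵢ·tan θᵢ.
Layer 1: θ = 4.40°; offset = 16.2·tan 4.40° = 1.247 m.
Layer 2: sin θ = 0.777·sin 4.4°/0.438 = 0.1361, θ = 7.82°; offset = 16.8·tan 7.82° = 2.308 m.
Layer 3: sin θ = 1.911·sin 4.4°/0.438 = 0.3347, θ = 19.56°; offset = 9.8·tan 19.56° = 3.481 m.
Summing the layer offsets gives 7.036 m.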